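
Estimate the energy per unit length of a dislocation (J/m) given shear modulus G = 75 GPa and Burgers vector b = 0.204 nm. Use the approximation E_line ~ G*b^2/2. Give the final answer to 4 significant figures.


E = G*b^2/2
b = 0.204 nm = 2.04e-10 m
G = 75 GPa = 7.5e+10 Pa
E = 0.5 * 7.5e+10 * (2.04e-10)^2
E = 1.561e-09 J/m


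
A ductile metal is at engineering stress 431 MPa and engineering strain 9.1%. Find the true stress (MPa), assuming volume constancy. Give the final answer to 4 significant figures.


sigma_true = sigma_eng * (1 + epsilon_eng)
sigma_true = 431 * (1 + 0.091)
sigma_true = 470.2 MPa


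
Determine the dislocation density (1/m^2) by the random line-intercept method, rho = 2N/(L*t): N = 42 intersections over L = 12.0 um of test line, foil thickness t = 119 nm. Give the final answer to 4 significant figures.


rho = 2N / (L * t)
L = 12.0 um = 1.2e-05 m, t = 119 nm = 1.19e-07 m
rho = 2 * 42 / (1.2e-05 * 1.19e-07)
rho = 5.882e+13 1/m^2


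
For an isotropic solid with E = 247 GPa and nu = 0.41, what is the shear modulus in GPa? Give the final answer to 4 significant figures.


G = E / (2*(1+nu))
G = 247 / (2*(1+0.41))
G = 87.59 GPa


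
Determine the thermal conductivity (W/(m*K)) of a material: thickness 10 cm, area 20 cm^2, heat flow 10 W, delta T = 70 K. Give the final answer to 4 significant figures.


k = Q*L / (A*dT)
L = 0.1 m, A = 2e-03 m^2
k = 10 * 0.1 / (2e-03 * 70)
k = 7.143 W/(m*K)


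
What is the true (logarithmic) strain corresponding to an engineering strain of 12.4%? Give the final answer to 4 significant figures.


epsilon_true = ln(1 + epsilon_eng)
epsilon_true = ln(1 + 0.124)
epsilon_true = 0.1169


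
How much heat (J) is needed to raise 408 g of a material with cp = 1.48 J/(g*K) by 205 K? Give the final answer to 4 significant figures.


Q = m * cp * dT
Q = 408 * 1.48 * 205
Q = 123800 J


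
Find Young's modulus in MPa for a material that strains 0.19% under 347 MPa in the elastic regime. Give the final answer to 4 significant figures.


E = sigma / epsilon
epsilon = 0.19% = 1.9e-03
E = 347 / 1.9e-03
E = 182600 MPa


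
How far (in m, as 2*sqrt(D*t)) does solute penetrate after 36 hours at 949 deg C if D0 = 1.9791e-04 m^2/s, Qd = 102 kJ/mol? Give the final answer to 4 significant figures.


Step 1: D = D0 * exp(-Qd/(R*T))
T = 1222.15 K
D = 1.9791e-04 * exp(-102e3 / (8.314 * 1222.15)) = 8.64638e-09 m^2/s
Step 2: L = 2*sqrt(D*t)
t = 36 h = 129600 s
L = 2*sqrt(8.64638e-09 * 129600) = 0.06695 m


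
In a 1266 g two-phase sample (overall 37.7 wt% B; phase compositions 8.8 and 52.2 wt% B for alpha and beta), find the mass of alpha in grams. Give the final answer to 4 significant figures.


f_alpha = (C_beta - C0) / (C_beta - C_alpha)
f_alpha = (52.2 - 37.7) / (52.2 - 8.8) = 0.334101
m_alpha = f_alpha * m_total = 0.334101 * 1266 = 423 g


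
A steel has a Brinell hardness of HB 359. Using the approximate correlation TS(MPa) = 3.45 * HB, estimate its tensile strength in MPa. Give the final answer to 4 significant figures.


TS (MPa) = 3.45 * HB
TS = 3.45 * 359
TS = 1239 MPa


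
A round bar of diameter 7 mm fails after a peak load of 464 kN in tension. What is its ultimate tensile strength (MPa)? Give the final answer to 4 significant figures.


A0 = pi*(d/2)^2 = pi*(7/2)^2 = 38.4845 mm^2
UTS = F_max / A0 = 464*1000 / 38.4845
UTS = 12060 MPa


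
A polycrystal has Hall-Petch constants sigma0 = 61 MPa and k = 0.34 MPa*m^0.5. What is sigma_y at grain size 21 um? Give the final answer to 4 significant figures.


sigma_y = sigma0 + k / sqrt(d)
d = 21 um = 2.1e-05 m
sigma_y = 61 + 0.34 / sqrt(2.1e-05)
sigma_y = 135.2 MPa


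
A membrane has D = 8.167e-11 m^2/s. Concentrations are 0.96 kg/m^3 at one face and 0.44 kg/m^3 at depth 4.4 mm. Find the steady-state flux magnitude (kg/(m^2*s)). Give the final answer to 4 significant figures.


J = -D * (dC/dx) = D * (C1 - C2) / dx
J = 8.167e-11 * (0.96 - 0.44) / 4.4e-03
J = 9.652e-09 kg/(m^2*s)


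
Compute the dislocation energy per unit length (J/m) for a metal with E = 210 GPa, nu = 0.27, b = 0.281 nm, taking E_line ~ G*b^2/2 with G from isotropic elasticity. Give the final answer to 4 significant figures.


Step 1: G = E / (2*(1+nu))
G = 210 / (2*(1+0.27)) = 82.6772 GPa = 8.26772e+10 Pa
Step 2: E_line = G*b^2/2
b = 0.281 nm = 2.81e-10 m
E_line = 0.5 * 8.26772e+10 * (2.81e-10)^2 = 3.264e-09 J/m


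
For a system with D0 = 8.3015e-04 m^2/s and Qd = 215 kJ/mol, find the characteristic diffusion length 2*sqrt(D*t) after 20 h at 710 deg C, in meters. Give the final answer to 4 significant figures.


Step 1: D = D0 * exp(-Qd/(R*T))
T = 983.15 K
D = 8.3015e-04 * exp(-215e3 / (8.314 * 983.15)) = 3.13199e-15 m^2/s
Step 2: L = 2*sqrt(D*t)
t = 20 h = 72000 s
L = 2*sqrt(3.13199e-15 * 72000) = 3.003e-05 m


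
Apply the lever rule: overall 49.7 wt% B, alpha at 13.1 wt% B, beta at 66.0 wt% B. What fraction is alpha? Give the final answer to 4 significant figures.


f_alpha = (C_beta - C0) / (C_beta - C_alpha)
f_alpha = (66.0 - 49.7) / (66.0 - 13.1)
f_alpha = 0.3081


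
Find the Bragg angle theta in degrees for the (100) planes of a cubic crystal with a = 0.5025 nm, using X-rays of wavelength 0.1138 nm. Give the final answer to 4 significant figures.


d = a / sqrt(h^2+k^2+l^2)
d = 0.5025 / sqrt(1) = 0.5025 nm
lambda = 2*d*sin(theta)  =>  sin(theta) = lambda / (2*d)
sin(theta) = 0.1138 / (2 * 0.5025) = 0.113234
theta = 6.502 deg


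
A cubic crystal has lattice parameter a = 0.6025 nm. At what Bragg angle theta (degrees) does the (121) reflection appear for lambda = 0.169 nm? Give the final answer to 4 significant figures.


d = a / sqrt(h^2+k^2+l^2)
d = 0.6025 / sqrt(6) = 0.24597 nm
lambda = 2*d*sin(theta)  =>  sin(theta) = lambda / (2*d)
sin(theta) = 0.169 / (2 * 0.24597) = 0.343538
theta = 20.09 deg


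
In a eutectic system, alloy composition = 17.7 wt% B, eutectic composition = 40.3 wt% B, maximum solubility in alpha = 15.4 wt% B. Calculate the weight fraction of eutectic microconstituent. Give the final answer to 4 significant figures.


f_primary = (C_e - C0) / (C_e - C_alpha_max)
f_primary = (40.3 - 17.7) / (40.3 - 15.4)
f_primary = 0.907631
f_eutectic = 1 - 0.907631 = 0.09237


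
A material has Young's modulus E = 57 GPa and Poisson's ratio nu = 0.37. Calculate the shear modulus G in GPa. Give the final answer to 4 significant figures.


G = E / (2*(1+nu))
G = 57 / (2*(1+0.37))
G = 20.8 GPa


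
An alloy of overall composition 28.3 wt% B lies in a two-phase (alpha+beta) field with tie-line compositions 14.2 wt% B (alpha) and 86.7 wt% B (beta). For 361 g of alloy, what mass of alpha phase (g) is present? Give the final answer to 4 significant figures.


f_alpha = (C_beta - C0) / (C_beta - C_alpha)
f_alpha = (86.7 - 28.3) / (86.7 - 14.2) = 0.805517
m_alpha = f_alpha * m_total = 0.805517 * 361 = 290.8 g


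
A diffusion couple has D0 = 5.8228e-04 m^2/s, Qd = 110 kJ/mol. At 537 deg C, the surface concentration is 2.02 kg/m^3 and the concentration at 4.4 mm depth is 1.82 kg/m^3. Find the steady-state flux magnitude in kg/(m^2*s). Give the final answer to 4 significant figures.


Step 1: D = D0 * exp(-Qd/(R*T))
T = 537 + 273.15 = 810.15 K
D = 5.8228e-04 * exp(-110e3 / (8.314 * 810.15)) = 4.70539e-11 m^2/s
Step 2: J = D * (C1 - C2) / dx
J = 4.70539e-11 * (2.02 - 1.82) / 4.4e-03
J = 2.139e-09 kg/(m^2*s)


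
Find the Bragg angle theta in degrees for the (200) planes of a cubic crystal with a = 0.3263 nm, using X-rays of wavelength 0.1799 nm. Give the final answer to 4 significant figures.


d = a / sqrt(h^2+k^2+l^2)
d = 0.3263 / sqrt(4) = 0.16315 nm
lambda = 2*d*sin(theta)  =>  sin(theta) = lambda / (2*d)
sin(theta) = 0.1799 / (2 * 0.16315) = 0.551333
theta = 33.46 deg


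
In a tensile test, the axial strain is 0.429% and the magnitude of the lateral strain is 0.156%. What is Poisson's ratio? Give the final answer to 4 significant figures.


nu = -epsilon_lat / epsilon_axial
Lateral strain is contraction (negative), so using magnitudes:
nu = 0.156 / 0.429
nu = 0.3636


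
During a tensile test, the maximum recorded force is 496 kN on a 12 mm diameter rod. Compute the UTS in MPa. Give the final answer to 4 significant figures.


A0 = pi*(d/2)^2 = pi*(12/2)^2 = 113.097 mm^2
UTS = F_max / A0 = 496*1000 / 113.097
UTS = 4386 MPa


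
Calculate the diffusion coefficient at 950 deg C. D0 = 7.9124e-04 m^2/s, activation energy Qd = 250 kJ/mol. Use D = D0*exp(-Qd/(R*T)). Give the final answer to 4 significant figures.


D = D0 * exp(-Qd / (R*T))
T = 1223.15 K
D = 7.9124e-04 * exp(-250e3 / (8.314 * 1223.15))
D = 1.666e-14 m^2/s


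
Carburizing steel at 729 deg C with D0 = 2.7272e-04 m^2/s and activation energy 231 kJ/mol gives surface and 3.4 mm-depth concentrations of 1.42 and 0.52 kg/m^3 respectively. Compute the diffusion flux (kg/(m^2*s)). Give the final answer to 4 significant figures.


Step 1: D = D0 * exp(-Qd/(R*T))
T = 729 + 273.15 = 1002.15 K
D = 2.7272e-04 * exp(-231e3 / (8.314 * 1002.15)) = 2.48294e-16 m^2/s
Step 2: J = D * (C1 - C2) / dx
J = 2.48294e-16 * (1.42 - 0.52) / 3.4e-03
J = 6.572e-14 kg/(m^2*s)


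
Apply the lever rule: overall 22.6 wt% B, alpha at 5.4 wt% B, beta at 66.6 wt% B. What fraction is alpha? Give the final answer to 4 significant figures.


f_alpha = (C_beta - C0) / (C_beta - C_alpha)
f_alpha = (66.6 - 22.6) / (66.6 - 5.4)
f_alpha = 0.719


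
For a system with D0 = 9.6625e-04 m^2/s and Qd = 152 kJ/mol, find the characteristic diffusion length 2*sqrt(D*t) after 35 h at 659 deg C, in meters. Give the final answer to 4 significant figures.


Step 1: D = D0 * exp(-Qd/(R*T))
T = 932.15 K
D = 9.6625e-04 * exp(-152e3 / (8.314 * 932.15)) = 2.93223e-12 m^2/s
Step 2: L = 2*sqrt(D*t)
t = 35 h = 126000 s
L = 2*sqrt(2.93223e-12 * 126000) = 1.216e-03 m


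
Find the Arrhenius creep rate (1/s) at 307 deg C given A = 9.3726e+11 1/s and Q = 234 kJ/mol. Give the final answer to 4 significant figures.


rate = A * exp(-Q / (R*T))
T = 307 + 273.15 = 580.15 K
rate = 9.3726e+11 * exp(-234e3 / (8.314 * 580.15))
rate = 7.99e-10 1/s


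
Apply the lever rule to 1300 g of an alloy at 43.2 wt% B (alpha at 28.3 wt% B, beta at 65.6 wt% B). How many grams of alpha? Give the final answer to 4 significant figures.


f_alpha = (C_beta - C0) / (C_beta - C_alpha)
f_alpha = (65.6 - 43.2) / (65.6 - 28.3) = 0.600536
m_alpha = f_alpha * m_total = 0.600536 * 1300 = 780.7 g


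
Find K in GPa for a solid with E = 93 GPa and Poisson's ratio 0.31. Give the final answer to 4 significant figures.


K = E / (3*(1-2*nu))
K = 93 / (3*(1-2*0.31))
K = 81.58 GPa


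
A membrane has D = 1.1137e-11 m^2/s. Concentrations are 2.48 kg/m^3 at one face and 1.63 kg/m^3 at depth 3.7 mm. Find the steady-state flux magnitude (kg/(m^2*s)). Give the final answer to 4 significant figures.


J = -D * (dC/dx) = D * (C1 - C2) / dx
J = 1.1137e-11 * (2.48 - 1.63) / 3.7e-03
J = 2.559e-09 kg/(m^2*s)


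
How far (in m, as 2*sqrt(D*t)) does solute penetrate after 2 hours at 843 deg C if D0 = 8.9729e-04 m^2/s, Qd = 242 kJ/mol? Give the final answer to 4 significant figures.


Step 1: D = D0 * exp(-Qd/(R*T))
T = 1116.15 K
D = 8.9729e-04 * exp(-242e3 / (8.314 * 1116.15)) = 4.23818e-15 m^2/s
Step 2: L = 2*sqrt(D*t)
t = 2 h = 7200 s
L = 2*sqrt(4.23818e-15 * 7200) = 1.105e-05 m


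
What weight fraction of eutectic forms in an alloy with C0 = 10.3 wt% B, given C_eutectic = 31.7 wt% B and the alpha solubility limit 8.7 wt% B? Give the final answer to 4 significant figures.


f_primary = (C_e - C0) / (C_e - C_alpha_max)
f_primary = (31.7 - 10.3) / (31.7 - 8.7)
f_primary = 0.930435
f_eutectic = 1 - 0.930435 = 0.06957


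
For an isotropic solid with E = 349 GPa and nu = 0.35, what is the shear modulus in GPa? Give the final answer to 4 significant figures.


G = E / (2*(1+nu))
G = 349 / (2*(1+0.35))
G = 129.3 GPa


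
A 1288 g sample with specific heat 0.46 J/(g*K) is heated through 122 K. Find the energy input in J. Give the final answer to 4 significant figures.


Q = m * cp * dT
Q = 1288 * 0.46 * 122
Q = 72280 J


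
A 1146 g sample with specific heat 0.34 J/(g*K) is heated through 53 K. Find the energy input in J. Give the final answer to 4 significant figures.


Q = m * cp * dT
Q = 1146 * 0.34 * 53
Q = 20650 J


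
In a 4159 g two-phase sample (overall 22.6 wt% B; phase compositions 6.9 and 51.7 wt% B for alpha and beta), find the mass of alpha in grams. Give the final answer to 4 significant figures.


f_alpha = (C_beta - C0) / (C_beta - C_alpha)
f_alpha = (51.7 - 22.6) / (51.7 - 6.9) = 0.649554
m_alpha = f_alpha * m_total = 0.649554 * 4159 = 2701 g


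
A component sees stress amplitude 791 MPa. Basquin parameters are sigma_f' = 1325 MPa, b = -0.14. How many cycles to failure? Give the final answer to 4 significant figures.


sigma_a = sigma_f' * (2*Nf)^b
2*Nf = (sigma_a / sigma_f')^(1/b)
2*Nf = (791 / 1325)^(1/-0.14)
2*Nf = 39.8365
Nf = 19.92 cycles


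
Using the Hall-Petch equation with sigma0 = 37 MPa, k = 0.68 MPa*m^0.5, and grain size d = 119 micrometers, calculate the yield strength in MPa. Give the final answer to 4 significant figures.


sigma_y = sigma0 + k / sqrt(d)
d = 119 um = 1.19e-04 m
sigma_y = 37 + 0.68 / sqrt(1.19e-04)
sigma_y = 99.34 MPa


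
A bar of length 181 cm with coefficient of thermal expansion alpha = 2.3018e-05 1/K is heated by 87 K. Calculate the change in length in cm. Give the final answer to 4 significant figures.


dL = L0 * alpha * dT
dL = 181 * 2.3018e-05 * 87
dL = 0.3625 cm


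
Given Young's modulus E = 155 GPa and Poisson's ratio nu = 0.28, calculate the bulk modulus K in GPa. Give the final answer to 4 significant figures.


K = E / (3*(1-2*nu))
K = 155 / (3*(1-2*0.28))
K = 117.4 GPa


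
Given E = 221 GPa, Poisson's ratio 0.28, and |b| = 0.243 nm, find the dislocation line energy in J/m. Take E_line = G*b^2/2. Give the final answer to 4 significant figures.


Step 1: G = E / (2*(1+nu))
G = 221 / (2*(1+0.28)) = 86.3281 GPa = 8.63281e+10 Pa
Step 2: E_line = G*b^2/2
b = 0.243 nm = 2.43e-10 m
E_line = 0.5 * 8.63281e+10 * (2.43e-10)^2 = 2.549e-09 J/m


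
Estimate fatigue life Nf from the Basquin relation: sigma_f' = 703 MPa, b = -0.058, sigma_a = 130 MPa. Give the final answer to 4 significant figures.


sigma_a = sigma_f' * (2*Nf)^b
2*Nf = (sigma_a / sigma_f')^(1/b)
2*Nf = (130 / 703)^(1/-0.058)
2*Nf = 4.34648e+12
Nf = 2.173e+12 cycles


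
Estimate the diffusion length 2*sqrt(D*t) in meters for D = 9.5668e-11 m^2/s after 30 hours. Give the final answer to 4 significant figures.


t = 30 hr = 108000 s
Diffusion length = 2*sqrt(D*t)
= 2*sqrt(9.5668e-11 * 108000)
= 6.429e-03 m


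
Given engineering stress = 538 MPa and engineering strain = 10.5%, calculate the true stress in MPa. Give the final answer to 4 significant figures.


sigma_true = sigma_eng * (1 + epsilon_eng)
sigma_true = 538 * (1 + 0.105)
sigma_true = 594.5 MPa


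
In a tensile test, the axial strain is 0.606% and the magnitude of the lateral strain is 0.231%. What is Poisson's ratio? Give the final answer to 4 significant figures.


nu = -epsilon_lat / epsilon_axial
Lateral strain is contraction (negative), so using magnitudes:
nu = 0.231 / 0.606
nu = 0.3812


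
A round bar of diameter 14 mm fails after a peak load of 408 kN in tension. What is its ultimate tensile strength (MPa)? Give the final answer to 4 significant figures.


A0 = pi*(d/2)^2 = pi*(14/2)^2 = 153.938 mm^2
UTS = F_max / A0 = 408*1000 / 153.938
UTS = 2650 MPa


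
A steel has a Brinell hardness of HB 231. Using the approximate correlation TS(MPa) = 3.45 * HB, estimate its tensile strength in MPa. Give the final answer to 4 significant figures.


TS (MPa) = 3.45 * HB
TS = 3.45 * 231
TS = 797 MPa


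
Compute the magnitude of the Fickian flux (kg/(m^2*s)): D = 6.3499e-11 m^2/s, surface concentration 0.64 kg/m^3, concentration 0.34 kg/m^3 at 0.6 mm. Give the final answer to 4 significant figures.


J = -D * (dC/dx) = D * (C1 - C2) / dx
J = 6.3499e-11 * (0.64 - 0.34) / 6e-04
J = 3.175e-08 kg/(m^2*s)


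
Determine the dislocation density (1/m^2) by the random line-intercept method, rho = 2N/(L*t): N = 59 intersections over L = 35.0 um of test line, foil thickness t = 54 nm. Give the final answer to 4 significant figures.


rho = 2N / (L * t)
L = 35.0 um = 3.5e-05 m, t = 54 nm = 5.4e-08 m
rho = 2 * 59 / (3.5e-05 * 5.4e-08)
rho = 6.243e+13 1/m^2


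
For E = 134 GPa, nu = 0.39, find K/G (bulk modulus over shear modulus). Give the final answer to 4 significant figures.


G = E / (2*(1+nu))
G = 134 / (2*(1+0.39)) = 48.2014 GPa
K = E / (3*(1-2*nu))
K = 134 / (3*(1-2*0.39)) = 203.03 GPa
K/G = 203.03 / 48.2014 = 4.212


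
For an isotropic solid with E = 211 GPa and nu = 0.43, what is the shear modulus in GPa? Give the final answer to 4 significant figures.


G = E / (2*(1+nu))
G = 211 / (2*(1+0.43))
G = 73.78 GPa


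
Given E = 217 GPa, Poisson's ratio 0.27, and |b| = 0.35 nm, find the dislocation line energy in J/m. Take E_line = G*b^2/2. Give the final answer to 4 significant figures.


Step 1: G = E / (2*(1+nu))
G = 217 / (2*(1+0.27)) = 85.4331 GPa = 8.54331e+10 Pa
Step 2: E_line = G*b^2/2
b = 0.35 nm = 3.5e-10 m
E_line = 0.5 * 8.54331e+10 * (3.5e-10)^2 = 5.233e-09 J/m


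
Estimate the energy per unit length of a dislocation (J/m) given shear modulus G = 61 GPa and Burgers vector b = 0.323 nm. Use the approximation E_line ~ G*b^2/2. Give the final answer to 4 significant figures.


E = G*b^2/2
b = 0.323 nm = 3.23e-10 m
G = 61 GPa = 6.1e+10 Pa
E = 0.5 * 6.1e+10 * (3.23e-10)^2
E = 3.182e-09 J/m


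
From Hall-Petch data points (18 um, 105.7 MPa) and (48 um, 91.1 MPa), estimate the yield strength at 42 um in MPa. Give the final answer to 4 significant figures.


sigma_y = sigma0 + k / sqrt(d)
1/sqrt(d1) = 1/sqrt(1.8e-05) = 235.702;  1/sqrt(d2) = 144.338
k = (sigma1 - sigma2) / (1/sqrt(d1) - 1/sqrt(d2)) = (105.7 - 91.1) / (235.702 - 144.338) = 0.159799 MPa*m^0.5
sigma0 = sigma1 - k/sqrt(d1) = 105.7 - 0.159799*235.702 = 68.035 MPa
sigma_y(d3) = 68.035 + 0.159799 / sqrt(4.2e-05) = 92.69 MPa


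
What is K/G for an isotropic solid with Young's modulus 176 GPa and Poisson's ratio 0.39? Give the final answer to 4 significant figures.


G = E / (2*(1+nu))
G = 176 / (2*(1+0.39)) = 63.3094 GPa
K = E / (3*(1-2*nu))
K = 176 / (3*(1-2*0.39)) = 266.667 GPa
K/G = 266.667 / 63.3094 = 4.212


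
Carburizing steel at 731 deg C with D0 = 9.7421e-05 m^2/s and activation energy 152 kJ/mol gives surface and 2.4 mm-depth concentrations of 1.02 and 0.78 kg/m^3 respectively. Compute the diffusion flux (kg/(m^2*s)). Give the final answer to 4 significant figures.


Step 1: D = D0 * exp(-Qd/(R*T))
T = 731 + 273.15 = 1004.15 K
D = 9.7421e-05 * exp(-152e3 / (8.314 * 1004.15)) = 1.20647e-12 m^2/s
Step 2: J = D * (C1 - C2) / dx
J = 1.20647e-12 * (1.02 - 0.78) / 2.4e-03
J = 1.206e-10 kg/(m^2*s)


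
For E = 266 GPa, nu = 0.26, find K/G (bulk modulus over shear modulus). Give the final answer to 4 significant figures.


G = E / (2*(1+nu))
G = 266 / (2*(1+0.26)) = 105.556 GPa
K = E / (3*(1-2*nu))
K = 266 / (3*(1-2*0.26)) = 184.722 GPa
K/G = 184.722 / 105.556 = 1.75


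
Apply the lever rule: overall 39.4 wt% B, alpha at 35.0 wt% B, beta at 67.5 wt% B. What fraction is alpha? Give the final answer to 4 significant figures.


f_alpha = (C_beta - C0) / (C_beta - C_alpha)
f_alpha = (67.5 - 39.4) / (67.5 - 35.0)
f_alpha = 0.8646


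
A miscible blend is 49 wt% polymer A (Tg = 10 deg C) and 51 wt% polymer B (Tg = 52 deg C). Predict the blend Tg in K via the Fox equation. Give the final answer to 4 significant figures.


1/Tg = w1/Tg1 + w2/Tg2 (in Kelvin)
Tg1 = 283.15 K, Tg2 = 325.15 K
1/Tg = 0.49/283.15 + 0.51/325.15
Tg = 303.1 K


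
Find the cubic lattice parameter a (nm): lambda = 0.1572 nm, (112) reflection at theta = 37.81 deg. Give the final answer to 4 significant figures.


d = lambda / (2*sin(theta))
d = 0.1572 / (2*sin(37.81 deg))
d = 0.128212 nm
a = d * sqrt(h^2+k^2+l^2) = 0.128212 * sqrt(6)
a = 0.3141 nm


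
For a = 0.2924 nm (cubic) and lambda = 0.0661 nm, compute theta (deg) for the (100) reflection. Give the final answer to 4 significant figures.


d = a / sqrt(h^2+k^2+l^2)
d = 0.2924 / sqrt(1) = 0.2924 nm
lambda = 2*d*sin(theta)  =>  sin(theta) = lambda / (2*d)
sin(theta) = 0.0661 / (2 * 0.2924) = 0.11303
theta = 6.49 deg


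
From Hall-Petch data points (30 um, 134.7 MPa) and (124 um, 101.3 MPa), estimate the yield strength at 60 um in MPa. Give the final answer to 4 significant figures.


sigma_y = sigma0 + k / sqrt(d)
1/sqrt(d1) = 1/sqrt(3e-05) = 182.574;  1/sqrt(d2) = 89.8027
k = (sigma1 - sigma2) / (1/sqrt(d1) - 1/sqrt(d2)) = (134.7 - 101.3) / (182.574 - 89.8027) = 0.360024 MPa*m^0.5
sigma0 = sigma1 - k/sqrt(d1) = 134.7 - 0.360024*182.574 = 68.9689 MPa
sigma_y(d3) = 68.9689 + 0.360024 / sqrt(6e-05) = 115.4 MPa


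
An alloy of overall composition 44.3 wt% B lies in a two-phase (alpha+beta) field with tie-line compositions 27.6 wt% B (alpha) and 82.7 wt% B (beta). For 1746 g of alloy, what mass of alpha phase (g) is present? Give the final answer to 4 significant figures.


f_alpha = (C_beta - C0) / (C_beta - C_alpha)
f_alpha = (82.7 - 44.3) / (82.7 - 27.6) = 0.696915
m_alpha = f_alpha * m_total = 0.696915 * 1746 = 1217 g


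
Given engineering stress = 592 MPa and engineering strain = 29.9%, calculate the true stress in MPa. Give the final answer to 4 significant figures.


sigma_true = sigma_eng * (1 + epsilon_eng)
sigma_true = 592 * (1 + 0.299)
sigma_true = 769 MPa


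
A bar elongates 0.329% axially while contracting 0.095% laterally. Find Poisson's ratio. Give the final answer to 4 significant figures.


nu = -epsilon_lat / epsilon_axial
Lateral strain is contraction (negative), so using magnitudes:
nu = 0.095 / 0.329
nu = 0.2888


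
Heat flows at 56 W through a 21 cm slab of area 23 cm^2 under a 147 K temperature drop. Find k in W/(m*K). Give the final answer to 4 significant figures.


k = Q*L / (A*dT)
L = 0.21 m, A = 2.3e-03 m^2
k = 56 * 0.21 / (2.3e-03 * 147)
k = 34.78 W/(m*K)


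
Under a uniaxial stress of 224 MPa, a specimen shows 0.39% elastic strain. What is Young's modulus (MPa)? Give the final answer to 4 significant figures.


E = sigma / epsilon
epsilon = 0.39% = 3.9e-03
E = 224 / 3.9e-03
E = 57440 MPa


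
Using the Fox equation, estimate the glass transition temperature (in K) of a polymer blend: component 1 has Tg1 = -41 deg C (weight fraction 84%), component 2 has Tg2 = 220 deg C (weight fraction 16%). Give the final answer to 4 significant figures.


1/Tg = w1/Tg1 + w2/Tg2 (in Kelvin)
Tg1 = 232.15 K, Tg2 = 493.15 K
1/Tg = 0.84/232.15 + 0.16/493.15
Tg = 253.6 K


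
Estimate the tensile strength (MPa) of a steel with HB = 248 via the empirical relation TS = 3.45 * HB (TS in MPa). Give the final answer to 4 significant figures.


TS (MPa) = 3.45 * HB
TS = 3.45 * 248
TS = 855.6 MPa


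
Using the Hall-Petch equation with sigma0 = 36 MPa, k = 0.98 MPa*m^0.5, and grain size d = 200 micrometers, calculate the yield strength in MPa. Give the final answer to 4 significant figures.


sigma_y = sigma0 + k / sqrt(d)
d = 200 um = 2e-04 m
sigma_y = 36 + 0.98 / sqrt(2e-04)
sigma_y = 105.3 MPa


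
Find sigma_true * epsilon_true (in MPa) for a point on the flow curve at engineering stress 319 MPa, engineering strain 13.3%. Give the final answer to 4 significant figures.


sigma_true = sigma_eng * (1 + epsilon_eng)
sigma_true = 319 * (1 + 0.133) = 361.427 MPa
epsilon_true = ln(1 + epsilon_eng)
epsilon_true = ln(1 + 0.133) = 0.124869
sigma_true * epsilon_true = 361.427 * 0.124869 = 45.13 MPa


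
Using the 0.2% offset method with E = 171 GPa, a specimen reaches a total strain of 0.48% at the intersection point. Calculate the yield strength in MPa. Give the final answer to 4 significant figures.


Offset strain = 0.002
Elastic strain at yield = total_strain - offset = 4.8e-03 - 0.002 = 2.8e-03
sigma_y = E * elastic_strain = 171000 * 2.8e-03
sigma_y = 478.8 MPa


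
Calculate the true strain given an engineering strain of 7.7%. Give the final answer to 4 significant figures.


epsilon_true = ln(1 + epsilon_eng)
epsilon_true = ln(1 + 0.077)
epsilon_true = 0.07418


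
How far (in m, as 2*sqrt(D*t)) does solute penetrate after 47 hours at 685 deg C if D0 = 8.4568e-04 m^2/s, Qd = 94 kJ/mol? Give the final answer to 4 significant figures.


Step 1: D = D0 * exp(-Qd/(R*T))
T = 958.15 K
D = 8.4568e-04 * exp(-94e3 / (8.314 * 958.15)) = 6.34605e-09 m^2/s
Step 2: L = 2*sqrt(D*t)
t = 47 h = 169200 s
L = 2*sqrt(6.34605e-09 * 169200) = 0.06554 m


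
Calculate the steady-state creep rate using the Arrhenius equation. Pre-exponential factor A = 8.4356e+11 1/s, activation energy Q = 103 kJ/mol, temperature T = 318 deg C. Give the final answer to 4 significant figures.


rate = A * exp(-Q / (R*T))
T = 318 + 273.15 = 591.15 K
rate = 8.4356e+11 * exp(-103e3 / (8.314 * 591.15))
rate = 667.7 1/s


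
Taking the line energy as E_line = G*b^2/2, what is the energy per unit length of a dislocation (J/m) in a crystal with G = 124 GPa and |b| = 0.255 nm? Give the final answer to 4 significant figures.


E = G*b^2/2
b = 0.255 nm = 2.55e-10 m
G = 124 GPa = 1.24e+11 Pa
E = 0.5 * 1.24e+11 * (2.55e-10)^2
E = 4.032e-09 J/m


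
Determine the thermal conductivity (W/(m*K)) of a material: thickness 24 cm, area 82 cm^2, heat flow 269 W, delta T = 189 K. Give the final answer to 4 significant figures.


k = Q*L / (A*dT)
L = 0.24 m, A = 8.2e-03 m^2
k = 269 * 0.24 / (8.2e-03 * 189)
k = 41.66 W/(m*K)


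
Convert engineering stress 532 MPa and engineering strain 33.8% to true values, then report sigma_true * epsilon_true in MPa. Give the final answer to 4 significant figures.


sigma_true = sigma_eng * (1 + epsilon_eng)
sigma_true = 532 * (1 + 0.338) = 711.816 MPa
epsilon_true = ln(1 + epsilon_eng)
epsilon_true = ln(1 + 0.338) = 0.291176
sigma_true * epsilon_true = 711.816 * 0.291176 = 207.3 MPa


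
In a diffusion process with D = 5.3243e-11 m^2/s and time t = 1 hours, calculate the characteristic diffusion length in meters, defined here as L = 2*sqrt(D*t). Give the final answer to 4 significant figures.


t = 1 hr = 3600 s
Diffusion length = 2*sqrt(D*t)
= 2*sqrt(5.3243e-11 * 3600)
= 8.756e-04 m


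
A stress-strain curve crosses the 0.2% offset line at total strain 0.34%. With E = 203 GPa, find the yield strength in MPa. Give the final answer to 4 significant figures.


Offset strain = 0.002
Elastic strain at yield = total_strain - offset = 3.4e-03 - 0.002 = 1.4e-03
sigma_y = E * elastic_strain = 203000 * 1.4e-03
sigma_y = 284.2 MPa


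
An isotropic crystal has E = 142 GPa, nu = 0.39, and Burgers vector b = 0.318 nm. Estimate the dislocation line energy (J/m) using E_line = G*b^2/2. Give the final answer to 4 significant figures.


Step 1: G = E / (2*(1+nu))
G = 142 / (2*(1+0.39)) = 51.0791 GPa = 5.10791e+10 Pa
Step 2: E_line = G*b^2/2
b = 0.318 nm = 3.18e-10 m
E_line = 0.5 * 5.10791e+10 * (3.18e-10)^2 = 2.583e-09 J/m


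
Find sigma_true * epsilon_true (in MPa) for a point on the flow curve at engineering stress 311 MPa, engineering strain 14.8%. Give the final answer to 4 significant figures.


sigma_true = sigma_eng * (1 + epsilon_eng)
sigma_true = 311 * (1 + 0.148) = 357.028 MPa
epsilon_true = ln(1 + epsilon_eng)
epsilon_true = ln(1 + 0.148) = 0.138021
sigma_true * epsilon_true = 357.028 * 0.138021 = 49.28 MPa


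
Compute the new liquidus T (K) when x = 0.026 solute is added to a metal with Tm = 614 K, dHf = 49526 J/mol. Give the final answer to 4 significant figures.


dT = R*Tm^2*x / dHf
dT = 8.314 * 614^2 * 0.026 / 49526
dT = 1.64546 K
T_new = 614 - 1.64546 = 612.4 K


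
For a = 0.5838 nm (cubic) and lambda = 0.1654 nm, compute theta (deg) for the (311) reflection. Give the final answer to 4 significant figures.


d = a / sqrt(h^2+k^2+l^2)
d = 0.5838 / sqrt(11) = 0.176022 nm
lambda = 2*d*sin(theta)  =>  sin(theta) = lambda / (2*d)
sin(theta) = 0.1654 / (2 * 0.176022) = 0.469827
theta = 28.02 deg


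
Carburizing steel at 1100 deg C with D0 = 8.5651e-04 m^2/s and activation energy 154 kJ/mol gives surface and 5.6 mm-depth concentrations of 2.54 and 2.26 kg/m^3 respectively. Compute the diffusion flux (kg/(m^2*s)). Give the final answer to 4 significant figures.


Step 1: D = D0 * exp(-Qd/(R*T))
T = 1100 + 273.15 = 1373.15 K
D = 8.5651e-04 * exp(-154e3 / (8.314 * 1373.15)) = 1.18675e-09 m^2/s
Step 2: J = D * (C1 - C2) / dx
J = 1.18675e-09 * (2.54 - 2.26) / 5.6e-03
J = 5.934e-08 kg/(m^2*s)


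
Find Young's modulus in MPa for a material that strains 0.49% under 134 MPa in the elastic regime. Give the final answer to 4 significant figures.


E = sigma / epsilon
epsilon = 0.49% = 4.9e-03
E = 134 / 4.9e-03
E = 27350 MPa


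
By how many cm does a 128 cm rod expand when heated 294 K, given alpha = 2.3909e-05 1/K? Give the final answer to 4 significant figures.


dL = L0 * alpha * dT
dL = 128 * 2.3909e-05 * 294
dL = 0.8997 cm


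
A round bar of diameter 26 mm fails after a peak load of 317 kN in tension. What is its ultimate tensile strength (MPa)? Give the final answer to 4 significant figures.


A0 = pi*(d/2)^2 = pi*(26/2)^2 = 530.929 mm^2
UTS = F_max / A0 = 317*1000 / 530.929
UTS = 597.1 MPa


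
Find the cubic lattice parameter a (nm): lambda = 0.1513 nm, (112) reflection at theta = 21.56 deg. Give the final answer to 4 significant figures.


d = lambda / (2*sin(theta))
d = 0.1513 / (2*sin(21.56 deg))
d = 0.205864 nm
a = d * sqrt(h^2+k^2+l^2) = 0.205864 * sqrt(6)
a = 0.5043 nm


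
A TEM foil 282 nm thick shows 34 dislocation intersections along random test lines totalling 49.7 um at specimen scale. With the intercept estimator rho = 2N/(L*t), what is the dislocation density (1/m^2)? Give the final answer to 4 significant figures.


rho = 2N / (L * t)
L = 49.7 um = 4.97e-05 m, t = 282 nm = 2.82e-07 m
rho = 2 * 34 / (4.97e-05 * 2.82e-07)
rho = 4.852e+12 1/m^2


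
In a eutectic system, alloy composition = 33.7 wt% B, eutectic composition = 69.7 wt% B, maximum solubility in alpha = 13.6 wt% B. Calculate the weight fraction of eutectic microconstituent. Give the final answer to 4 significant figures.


f_primary = (C_e - C0) / (C_e - C_alpha_max)
f_primary = (69.7 - 33.7) / (69.7 - 13.6)
f_primary = 0.641711
f_eutectic = 1 - 0.641711 = 0.3583


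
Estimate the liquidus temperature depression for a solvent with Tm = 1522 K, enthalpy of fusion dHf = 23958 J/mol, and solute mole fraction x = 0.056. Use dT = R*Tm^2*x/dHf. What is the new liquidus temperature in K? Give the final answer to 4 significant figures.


dT = R*Tm^2*x / dHf
dT = 8.314 * 1522^2 * 0.056 / 23958
dT = 45.017 K
T_new = 1522 - 45.017 = 1477 K


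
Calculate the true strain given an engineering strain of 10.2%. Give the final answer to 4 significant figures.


epsilon_true = ln(1 + epsilon_eng)
epsilon_true = ln(1 + 0.102)
epsilon_true = 0.09713


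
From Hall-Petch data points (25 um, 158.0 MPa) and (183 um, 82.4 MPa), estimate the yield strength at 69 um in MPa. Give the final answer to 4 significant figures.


sigma_y = sigma0 + k / sqrt(d)
1/sqrt(d1) = 1/sqrt(2.5e-05) = 200;  1/sqrt(d2) = 73.9221
k = (sigma1 - sigma2) / (1/sqrt(d1) - 1/sqrt(d2)) = (158.0 - 82.4) / (200 - 73.9221) = 0.599629 MPa*m^0.5
sigma0 = sigma1 - k/sqrt(d1) = 158.0 - 0.599629*200 = 38.0741 MPa
sigma_y(d3) = 38.0741 + 0.599629 / sqrt(6.9e-05) = 110.3 MPa


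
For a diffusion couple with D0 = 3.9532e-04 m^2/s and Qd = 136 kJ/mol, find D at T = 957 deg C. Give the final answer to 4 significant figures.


D = D0 * exp(-Qd / (R*T))
T = 1230.15 K
D = 3.9532e-04 * exp(-136e3 / (8.314 * 1230.15))
D = 6.636e-10 m^2/s


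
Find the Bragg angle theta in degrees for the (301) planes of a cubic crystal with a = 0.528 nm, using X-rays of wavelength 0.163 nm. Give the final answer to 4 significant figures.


d = a / sqrt(h^2+k^2+l^2)
d = 0.528 / sqrt(10) = 0.166968 nm
lambda = 2*d*sin(theta)  =>  sin(theta) = lambda / (2*d)
sin(theta) = 0.163 / (2 * 0.166968) = 0.488117
theta = 29.22 deg


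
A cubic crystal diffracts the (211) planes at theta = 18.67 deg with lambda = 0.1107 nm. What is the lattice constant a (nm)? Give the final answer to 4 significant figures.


d = lambda / (2*sin(theta))
d = 0.1107 / (2*sin(18.67 deg))
d = 0.172906 nm
a = d * sqrt(h^2+k^2+l^2) = 0.172906 * sqrt(6)
a = 0.4235 nm


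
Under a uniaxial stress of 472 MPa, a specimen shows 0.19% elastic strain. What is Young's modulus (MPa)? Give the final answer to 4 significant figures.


E = sigma / epsilon
epsilon = 0.19% = 1.9e-03
E = 472 / 1.9e-03
E = 248400 MPa


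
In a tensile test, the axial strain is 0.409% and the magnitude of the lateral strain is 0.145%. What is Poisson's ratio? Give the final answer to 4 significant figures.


nu = -epsilon_lat / epsilon_axial
Lateral strain is contraction (negative), so using magnitudes:
nu = 0.145 / 0.409
nu = 0.3545


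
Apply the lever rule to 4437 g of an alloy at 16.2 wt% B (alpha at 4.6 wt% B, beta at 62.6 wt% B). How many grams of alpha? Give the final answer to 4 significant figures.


f_alpha = (C_beta - C0) / (C_beta - C_alpha)
f_alpha = (62.6 - 16.2) / (62.6 - 4.6) = 0.8
m_alpha = f_alpha * m_total = 0.8 * 4437 = 3550 g


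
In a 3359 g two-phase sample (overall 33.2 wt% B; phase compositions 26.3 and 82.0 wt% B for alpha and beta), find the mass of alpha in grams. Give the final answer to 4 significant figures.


f_alpha = (C_beta - C0) / (C_beta - C_alpha)
f_alpha = (82.0 - 33.2) / (82.0 - 26.3) = 0.876122
m_alpha = f_alpha * m_total = 0.876122 * 3359 = 2943 g


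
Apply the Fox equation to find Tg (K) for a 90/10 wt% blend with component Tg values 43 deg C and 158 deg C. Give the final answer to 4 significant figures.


1/Tg = w1/Tg1 + w2/Tg2 (in Kelvin)
Tg1 = 316.15 K, Tg2 = 431.15 K
1/Tg = 0.9/316.15 + 0.1/431.15
Tg = 324.8 K


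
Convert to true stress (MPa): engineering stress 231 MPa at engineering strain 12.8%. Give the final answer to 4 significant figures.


sigma_true = sigma_eng * (1 + epsilon_eng)
sigma_true = 231 * (1 + 0.128)
sigma_true = 260.6 MPa


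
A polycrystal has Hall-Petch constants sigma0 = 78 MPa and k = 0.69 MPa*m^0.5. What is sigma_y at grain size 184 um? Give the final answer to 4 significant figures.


sigma_y = sigma0 + k / sqrt(d)
d = 184 um = 1.84e-04 m
sigma_y = 78 + 0.69 / sqrt(1.84e-04)
sigma_y = 128.9 MPa


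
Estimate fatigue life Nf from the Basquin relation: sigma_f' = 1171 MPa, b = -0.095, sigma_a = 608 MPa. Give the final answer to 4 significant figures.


sigma_a = sigma_f' * (2*Nf)^b
2*Nf = (sigma_a / sigma_f')^(1/b)
2*Nf = (608 / 1171)^(1/-0.095)
2*Nf = 991.632
Nf = 495.8 cycles


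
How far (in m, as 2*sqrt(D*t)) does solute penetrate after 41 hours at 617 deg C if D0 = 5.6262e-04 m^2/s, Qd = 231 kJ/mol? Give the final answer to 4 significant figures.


Step 1: D = D0 * exp(-Qd/(R*T))
T = 890.15 K
D = 5.6262e-04 * exp(-231e3 / (8.314 * 890.15)) = 1.56488e-17 m^2/s
Step 2: L = 2*sqrt(D*t)
t = 41 h = 147600 s
L = 2*sqrt(1.56488e-17 * 147600) = 3.04e-06 m


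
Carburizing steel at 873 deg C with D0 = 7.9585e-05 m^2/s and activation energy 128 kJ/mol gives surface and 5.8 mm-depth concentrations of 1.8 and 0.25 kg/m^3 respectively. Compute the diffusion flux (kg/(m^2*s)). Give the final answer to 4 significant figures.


Step 1: D = D0 * exp(-Qd/(R*T))
T = 873 + 273.15 = 1146.15 K
D = 7.9585e-05 * exp(-128e3 / (8.314 * 1146.15)) = 1.16721e-10 m^2/s
Step 2: J = D * (C1 - C2) / dx
J = 1.16721e-10 * (1.8 - 0.25) / 5.8e-03
J = 3.119e-08 kg/(m^2*s)


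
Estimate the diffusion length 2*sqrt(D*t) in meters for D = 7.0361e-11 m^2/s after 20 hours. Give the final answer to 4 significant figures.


t = 20 hr = 72000 s
Diffusion length = 2*sqrt(D*t)
= 2*sqrt(7.0361e-11 * 72000)
= 4.502e-03 m


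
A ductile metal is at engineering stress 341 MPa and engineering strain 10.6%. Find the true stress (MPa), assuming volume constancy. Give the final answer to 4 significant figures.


sigma_true = sigma_eng * (1 + epsilon_eng)
sigma_true = 341 * (1 + 0.106)
sigma_true = 377.1 MPa


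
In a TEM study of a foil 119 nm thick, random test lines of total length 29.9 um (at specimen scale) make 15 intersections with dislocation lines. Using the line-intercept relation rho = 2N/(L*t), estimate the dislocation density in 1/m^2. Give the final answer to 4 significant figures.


rho = 2N / (L * t)
L = 29.9 um = 2.99e-05 m, t = 119 nm = 1.19e-07 m
rho = 2 * 15 / (2.99e-05 * 1.19e-07)
rho = 8.431e+12 1/m^2


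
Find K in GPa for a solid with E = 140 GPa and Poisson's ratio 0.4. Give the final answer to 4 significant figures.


K = E / (3*(1-2*nu))
K = 140 / (3*(1-2*0.4))
K = 233.3 GPa


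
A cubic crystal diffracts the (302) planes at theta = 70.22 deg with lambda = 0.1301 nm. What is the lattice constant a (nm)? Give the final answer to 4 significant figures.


d = lambda / (2*sin(theta))
d = 0.1301 / (2*sin(70.22 deg))
d = 0.0691287 nm
a = d * sqrt(h^2+k^2+l^2) = 0.0691287 * sqrt(13)
a = 0.2492 nm


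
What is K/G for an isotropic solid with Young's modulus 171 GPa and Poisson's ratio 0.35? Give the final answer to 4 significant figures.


G = E / (2*(1+nu))
G = 171 / (2*(1+0.35)) = 63.3333 GPa
K = E / (3*(1-2*nu))
K = 171 / (3*(1-2*0.35)) = 190 GPa
K/G = 190 / 63.3333 = 3


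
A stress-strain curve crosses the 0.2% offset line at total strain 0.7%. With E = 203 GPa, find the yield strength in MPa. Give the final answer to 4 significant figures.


Offset strain = 0.002
Elastic strain at yield = total_strain - offset = 7e-03 - 0.002 = 5e-03
sigma_y = E * elastic_strain = 203000 * 5e-03
sigma_y = 1015 MPa


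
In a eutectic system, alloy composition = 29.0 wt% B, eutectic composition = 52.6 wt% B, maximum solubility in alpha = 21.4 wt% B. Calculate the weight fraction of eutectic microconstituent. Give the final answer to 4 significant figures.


f_primary = (C_e - C0) / (C_e - C_alpha_max)
f_primary = (52.6 - 29.0) / (52.6 - 21.4)
f_primary = 0.75641
f_eutectic = 1 - 0.75641 = 0.2436


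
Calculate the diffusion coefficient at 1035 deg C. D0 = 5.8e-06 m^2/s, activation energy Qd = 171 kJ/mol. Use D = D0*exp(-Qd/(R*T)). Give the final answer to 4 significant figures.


D = D0 * exp(-Qd / (R*T))
T = 1308.15 K
D = 5.8e-06 * exp(-171e3 / (8.314 * 1308.15))
D = 8.612e-13 m^2/s


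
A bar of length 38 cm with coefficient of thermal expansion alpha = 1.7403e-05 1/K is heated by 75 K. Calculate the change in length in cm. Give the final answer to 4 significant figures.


dL = L0 * alpha * dT
dL = 38 * 1.7403e-05 * 75
dL = 0.0496 cm


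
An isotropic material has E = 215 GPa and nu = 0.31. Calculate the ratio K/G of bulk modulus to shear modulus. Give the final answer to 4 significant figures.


G = E / (2*(1+nu))
G = 215 / (2*(1+0.31)) = 82.0611 GPa
K = E / (3*(1-2*nu))
K = 215 / (3*(1-2*0.31)) = 188.596 GPa
K/G = 188.596 / 82.0611 = 2.298


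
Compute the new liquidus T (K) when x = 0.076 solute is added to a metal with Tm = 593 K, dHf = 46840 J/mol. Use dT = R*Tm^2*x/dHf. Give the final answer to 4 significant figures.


dT = R*Tm^2*x / dHf
dT = 8.314 * 593^2 * 0.076 / 46840
dT = 4.74369 K
T_new = 593 - 4.74369 = 588.3 K


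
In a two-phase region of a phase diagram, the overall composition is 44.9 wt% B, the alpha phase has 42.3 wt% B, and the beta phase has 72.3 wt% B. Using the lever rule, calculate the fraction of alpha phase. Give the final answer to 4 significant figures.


f_alpha = (C_beta - C0) / (C_beta - C_alpha)
f_alpha = (72.3 - 44.9) / (72.3 - 42.3)
f_alpha = 0.9133


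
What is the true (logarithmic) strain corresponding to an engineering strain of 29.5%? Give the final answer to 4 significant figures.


epsilon_true = ln(1 + epsilon_eng)
epsilon_true = ln(1 + 0.295)
epsilon_true = 0.2585
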